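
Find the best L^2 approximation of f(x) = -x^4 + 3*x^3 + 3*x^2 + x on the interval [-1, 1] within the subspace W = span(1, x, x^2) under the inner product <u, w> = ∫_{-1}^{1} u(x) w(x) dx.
g(x) = 15*x^2/7 + 14*x/5 + 3/35

The best approximation g ∈ W is the orthogonal projection of f onto W. Writing g = a_0 + a_1 x + a_2 x^2, the coefficients solve the normal equations G · a = b where
  G_{ij} = <φ_i, φ_j> and b_i = <f, φ_i>, with φ_0 = 1, φ_1 = x, φ_2 = x^2.
G =
  [2, 0, 2/3]
  [0, 2/3, 0]
  [2/3, 0, 2/5],
b = (8/5, 28/15, 32/35).
Solving gives a_0 = 3/35, a_1 = 14/5, a_2 = 15/7, so
  g(x) = 15*x^2/7 + 14*x/5 + 3/35.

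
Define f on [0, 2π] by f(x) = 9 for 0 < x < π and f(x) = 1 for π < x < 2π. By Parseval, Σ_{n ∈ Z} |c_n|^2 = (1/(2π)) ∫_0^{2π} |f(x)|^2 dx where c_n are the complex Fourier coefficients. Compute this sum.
Σ |c_n|^2 = 41

Parseval equates the L^2 energy of f (normalised by 1/(2π)) with the ℓ^2 sum of its Fourier coefficients: (1/(2π)) ∫_0^{2π} |f|^2 = Σ |c_n|^2.
Compute the left side: (1/(2π)) [∫_0^π 9^2 dx + ∫_π^{2π} 1^2 dx] = (1/(2π)) · (81π + 1π) = (81 + 1)/2 = 41.
So Σ_{n ∈ Z} |c_n|^2 = 41.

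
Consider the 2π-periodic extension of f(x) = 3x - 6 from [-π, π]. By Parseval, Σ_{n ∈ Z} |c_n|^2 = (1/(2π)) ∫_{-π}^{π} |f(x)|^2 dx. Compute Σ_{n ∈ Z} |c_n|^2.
Σ |c_n|^2 = 3π^2 + 36

Expand and integrate term by term over [-π, π]:
  ∫ (3x)^2 dx = 9·(2π^3/3); ∫ 2·3·(-6)·x dx = 0 (odd integrand); ∫ (-6)^2 dx = 36·2π.
So (1/(2π)) ∫_{-π}^{π} (3x - 6)^2 dx = 9π^2/3 + 36 = 3π^2 + 36.
Parseval ⇒ Σ |c_n|^2 = 3π^2 + 36.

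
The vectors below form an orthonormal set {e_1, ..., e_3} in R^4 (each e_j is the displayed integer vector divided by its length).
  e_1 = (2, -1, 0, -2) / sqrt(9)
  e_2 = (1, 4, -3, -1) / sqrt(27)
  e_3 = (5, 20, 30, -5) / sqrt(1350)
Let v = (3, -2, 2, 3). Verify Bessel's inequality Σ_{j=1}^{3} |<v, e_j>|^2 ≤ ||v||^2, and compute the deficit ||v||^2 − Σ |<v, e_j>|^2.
Σ |<v, e_j>|^2 = 8; ||v||^2 = 26; deficit = 18

Write each e_j = u_j / sqrt(<u_j, u_j>) where u_j is the displayed integer vector. Then <v, e_j> = <v, u_j> / sqrt(<u_j, u_j>), so |<v, e_j>|^2 = <v, u_j>^2 / <u_j, u_j>.
Coefficients: <v, e_1> = 2/sqrt(9), <v, e_2> = -14/sqrt(27), <v, e_3> = 20/sqrt(1350).
Square and sum: Σ |<v, e_j>|^2 = 8.
Compute ||v||^2 = v·v = 26.
Deficit = 26 − 8 = 18 ≥ 0, confirming Bessel's inequality. (The deficit equals ||v − Σ <v,e_j> e_j||^2, the squared distance from v to span{e_j}.)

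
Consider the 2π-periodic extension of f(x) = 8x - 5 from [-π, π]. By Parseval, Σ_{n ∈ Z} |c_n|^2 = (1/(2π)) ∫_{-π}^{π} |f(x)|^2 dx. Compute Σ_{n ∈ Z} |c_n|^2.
Σ |c_n|^2 = 64π^2/3 + 25

Expand and integrate term by term over [-π, π]:
  ∫ (8x)^2 dx = 64·(2π^3/3); ∫ 2·8·(-5)·x dx = 0 (odd integrand); ∫ (-5)^2 dx = 25·2π.
So (1/(2π)) ∫_{-π}^{π} (8x - 5)^2 dx = 64π^2/3 + 25 = 64π^2/3 + 25.
Parseval ⇒ Σ |c_n|^2 = 64π^2/3 + 25.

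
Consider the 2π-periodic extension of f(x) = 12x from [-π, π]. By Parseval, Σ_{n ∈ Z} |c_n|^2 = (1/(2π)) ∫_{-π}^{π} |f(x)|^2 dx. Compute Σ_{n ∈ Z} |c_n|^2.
Σ |c_n|^2 = 48π^2

Expand and integrate term by term over [-π, π]:
  ∫ (12x)^2 dx = 144·(2π^3/3); ∫ 2·12·(0)·x dx = 0 (odd integrand); ∫ 0^2 dx = 0·2π.
So (1/(2π)) ∫_{-π}^{π} (12x)^2 dx = 144π^2/3 + 0 = 48π^2.
Parseval ⇒ Σ |c_n|^2 = 48π^2.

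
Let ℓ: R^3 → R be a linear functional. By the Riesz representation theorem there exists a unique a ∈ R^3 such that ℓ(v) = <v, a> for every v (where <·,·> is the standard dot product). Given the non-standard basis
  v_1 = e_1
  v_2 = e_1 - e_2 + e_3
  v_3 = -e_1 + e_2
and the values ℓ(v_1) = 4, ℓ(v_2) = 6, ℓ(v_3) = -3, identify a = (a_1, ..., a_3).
a = (4, 1, 3)

Write a = (a_1, ..., a_3) in the standard basis. For each basis vector v_i, ℓ(v_i) = <v_i, a> is a linear equation in the a_j's. Collect the n equations into a matrix system V a = ℓ, where row i of V is v_i (expressed in the standard basis). Since V is invertible (lower-triangular with 1s on the diagonal, up to permutation), solve by back-substitution:
  V =
[[1, 0, 0],
 [1, -1, 1],
 [-1, 1, 0]]
  V a = (4, 6, -3)
Solving gives a = (4, 1, 3).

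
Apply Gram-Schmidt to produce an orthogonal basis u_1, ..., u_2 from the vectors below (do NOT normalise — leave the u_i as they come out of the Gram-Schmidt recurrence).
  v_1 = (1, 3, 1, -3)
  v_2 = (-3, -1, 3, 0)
Orthogonal basis:
  u_1 = (1, 3, 1, -3)
  u_2 = (-57/20, -11/20, 63/20, -9/20)

Apply the Gram-Schmidt recurrence
  u_1 = v_1
  u_i = v_i − Σ_{j<i} ((v_i · u_j) / (u_j · u_j)) · u_j.

Step by step this gives:
  u_1 = (1, 3, 1, -3)
  u_2 = (-57/20, -11/20, 63/20, -9/20)

Orthogonality check:
  u_2 · u_1 = 0 (should be 0)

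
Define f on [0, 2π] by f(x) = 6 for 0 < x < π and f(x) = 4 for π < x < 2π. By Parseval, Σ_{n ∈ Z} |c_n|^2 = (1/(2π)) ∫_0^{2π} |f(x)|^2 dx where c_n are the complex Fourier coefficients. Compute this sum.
Σ |c_n|^2 = 26

Parseval equates the L^2 energy of f (normalised by 1/(2π)) with the ℓ^2 sum of its Fourier coefficients: (1/(2π)) ∫_0^{2π} |f|^2 = Σ |c_n|^2.
Compute the left side: (1/(2π)) [∫_0^π 6^2 dx + ∫_π^{2π} 4^2 dx] = (1/(2π)) · (36π + 16π) = (36 + 16)/2 = 26.
So Σ_{n ∈ Z} |c_n|^2 = 26.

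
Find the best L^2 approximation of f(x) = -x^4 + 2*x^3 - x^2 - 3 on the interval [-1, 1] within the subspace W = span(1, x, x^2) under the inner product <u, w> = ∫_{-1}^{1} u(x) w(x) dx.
g(x) = -13*x^2/7 + 6*x/5 - 102/35

The best approximation g ∈ W is the orthogonal projection of f onto W. Writing g = a_0 + a_1 x + a_2 x^2, the coefficients solve the normal equations G · a = b where
  G_{ij} = <φ_i, φ_j> and b_i = <f, φ_i>, with φ_0 = 1, φ_1 = x, φ_2 = x^2.
G =
  [2, 0, 2/3]
  [0, 2/3, 0]
  [2/3, 0, 2/5],
b = (-106/15, 4/5, -94/35).
Solving gives a_0 = -102/35, a_1 = 6/5, a_2 = -13/7, so
  g(x) = -13*x^2/7 + 6*x/5 - 102/35.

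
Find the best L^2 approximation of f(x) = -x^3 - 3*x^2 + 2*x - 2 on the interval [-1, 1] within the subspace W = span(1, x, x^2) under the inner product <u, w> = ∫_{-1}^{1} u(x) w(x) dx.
g(x) = -3*x^2 + 7*x/5 - 2

The best approximation g ∈ W is the orthogonal projection of f onto W. Writing g = a_0 + a_1 x + a_2 x^2, the coefficients solve the normal equations G · a = b where
  G_{ij} = <φ_i, φ_j> and b_i = <f, φ_i>, with φ_0 = 1, φ_1 = x, φ_2 = x^2.
G =
  [2, 0, 2/3]
  [0, 2/3, 0]
  [2/3, 0, 2/5],
b = (-6, 14/15, -38/15).
Solving gives a_0 = -2, a_1 = 7/5, a_2 = -3, so
  g(x) = -3*x^2 + 7*x/5 - 2.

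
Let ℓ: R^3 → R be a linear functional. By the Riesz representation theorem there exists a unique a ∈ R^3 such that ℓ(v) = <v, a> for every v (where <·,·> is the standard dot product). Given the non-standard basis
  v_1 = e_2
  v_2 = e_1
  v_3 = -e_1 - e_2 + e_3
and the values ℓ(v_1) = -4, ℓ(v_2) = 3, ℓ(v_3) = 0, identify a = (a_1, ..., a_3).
a = (3, -4, -1)

Write a = (a_1, ..., a_3) in the standard basis. For each basis vector v_i, ℓ(v_i) = <v_i, a> is a linear equation in the a_j's. Collect the n equations into a matrix system V a = ℓ, where row i of V is v_i (expressed in the standard basis). Since V is invertible (lower-triangular with 1s on the diagonal, up to permutation), solve by back-substitution:
  V =
[[0, 1, 0],
 [1, 0, 0],
 [-1, -1, 1]]
  V a = (-4, 3, 0)
Solving gives a = (3, -4, -1).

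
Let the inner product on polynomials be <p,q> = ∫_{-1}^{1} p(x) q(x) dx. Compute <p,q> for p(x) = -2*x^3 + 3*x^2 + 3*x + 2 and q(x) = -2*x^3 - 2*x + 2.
<p,q> = 292/35

Expand the product: p(x)·q(x) = 4*x^6 - 6*x^5 - 2*x^4 - 14*x^3 + 2*x + 4.
∫_{-1}^{1} of each monomial x^k gives [2/(k+1) if k even, 0 if k odd]. Integrating term-by-term (or equivalently evaluating the antiderivative F(x) = 4*x^7/7 - x^6 - 2*x^5/5 - 7*x^4/2 + x^2 + 4*x at the endpoints):
  F(1) − F(−1) = 47/70 − (-537/70) = 292/35.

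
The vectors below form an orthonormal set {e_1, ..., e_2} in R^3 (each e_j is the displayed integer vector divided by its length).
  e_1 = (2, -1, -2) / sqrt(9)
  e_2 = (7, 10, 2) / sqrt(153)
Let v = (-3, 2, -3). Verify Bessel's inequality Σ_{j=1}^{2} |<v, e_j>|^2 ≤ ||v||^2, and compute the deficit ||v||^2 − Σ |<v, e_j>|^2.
Σ |<v, e_j>|^2 = 13/17; ||v||^2 = 22; deficit = 361/17

Write each e_j = u_j / sqrt(<u_j, u_j>) where u_j is the displayed integer vector. Then <v, e_j> = <v, u_j> / sqrt(<u_j, u_j>), so |<v, e_j>|^2 = <v, u_j>^2 / <u_j, u_j>.
Coefficients: <v, e_1> = -2/sqrt(9), <v, e_2> = -7/sqrt(153).
Square and sum: Σ |<v, e_j>|^2 = 13/17.
Compute ||v||^2 = v·v = 22.
Deficit = 22 − 13/17 = 361/17 ≥ 0, confirming Bessel's inequality. (The deficit equals ||v − Σ <v,e_j> e_j||^2, the squared distance from v to span{e_j}.)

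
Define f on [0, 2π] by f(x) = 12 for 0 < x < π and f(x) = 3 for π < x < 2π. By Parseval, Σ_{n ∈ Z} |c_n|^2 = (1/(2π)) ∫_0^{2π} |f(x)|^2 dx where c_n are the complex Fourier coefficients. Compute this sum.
Σ |c_n|^2 = 153/2

Parseval equates the L^2 energy of f (normalised by 1/(2π)) with the ℓ^2 sum of its Fourier coefficients: (1/(2π)) ∫_0^{2π} |f|^2 = Σ |c_n|^2.
Compute the left side: (1/(2π)) [∫_0^π 12^2 dx + ∫_π^{2π} 3^2 dx] = (1/(2π)) · (144π + 9π) = (144 + 9)/2 = 153/2.
So Σ_{n ∈ Z} |c_n|^2 = 153/2.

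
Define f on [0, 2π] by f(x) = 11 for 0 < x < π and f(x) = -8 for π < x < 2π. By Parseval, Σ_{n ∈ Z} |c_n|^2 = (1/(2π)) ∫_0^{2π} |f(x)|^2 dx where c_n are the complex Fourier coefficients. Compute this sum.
Σ |c_n|^2 = 185/2

Parseval equates the L^2 energy of f (normalised by 1/(2π)) with the ℓ^2 sum of its Fourier coefficients: (1/(2π)) ∫_0^{2π} |f|^2 = Σ |c_n|^2.
Compute the left side: (1/(2π)) [∫_0^π 11^2 dx + ∫_π^{2π} (-8)^2 dx] = (1/(2π)) · (121π + 64π) = (121 + 64)/2 = 185/2.
So Σ_{n ∈ Z} |c_n|^2 = 185/2.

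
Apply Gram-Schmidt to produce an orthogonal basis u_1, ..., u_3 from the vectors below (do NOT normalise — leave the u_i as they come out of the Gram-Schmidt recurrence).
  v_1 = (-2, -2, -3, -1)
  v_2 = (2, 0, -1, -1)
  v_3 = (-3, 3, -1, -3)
Orthogonal basis:
  u_1 = (-2, -2, -3, -1)
  u_2 = (2, 0, -1, -1)
  u_3 = (-5/3, 11/3, -1/3, -3)

Apply the Gram-Schmidt recurrence
  u_1 = v_1
  u_i = v_i − Σ_{j<i} ((v_i · u_j) / (u_j · u_j)) · u_j.

Step by step this gives:
  u_1 = (-2, -2, -3, -1)
  u_2 = (2, 0, -1, -1)
  u_3 = (-5/3, 11/3, -1/3, -3)

Orthogonality check:
  u_2 · u_1 = 0 (should be 0)
  u_3 · u_1 = 0 (should be 0)
  u_3 · u_2 = 0 (should be 0)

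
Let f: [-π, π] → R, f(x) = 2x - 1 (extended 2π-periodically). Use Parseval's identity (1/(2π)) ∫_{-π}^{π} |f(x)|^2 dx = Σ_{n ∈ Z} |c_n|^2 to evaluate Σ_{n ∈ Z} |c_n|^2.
Σ |c_n|^2 = 4π^2/3 + 1

Expand and integrate term by term over [-π, π]:
  ∫ (2x)^2 dx = 4·(2π^3/3); ∫ 2·2·(-1)·x dx = 0 (odd integrand); ∫ (-1)^2 dx = 1·2π.
So (1/(2π)) ∫_{-π}^{π} (2x - 1)^2 dx = 4π^2/3 + 1 = 4π^2/3 + 1.
Parseval ⇒ Σ |c_n|^2 = 4π^2/3 + 1.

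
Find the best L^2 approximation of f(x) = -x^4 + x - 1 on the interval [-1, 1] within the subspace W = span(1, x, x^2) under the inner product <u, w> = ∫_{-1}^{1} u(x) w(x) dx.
g(x) = -6*x^2/7 + x - 32/35

The best approximation g ∈ W is the orthogonal projection of f onto W. Writing g = a_0 + a_1 x + a_2 x^2, the coefficients solve the normal equations G · a = b where
  G_{ij} = <φ_i, φ_j> and b_i = <f, φ_i>, with φ_0 = 1, φ_1 = x, φ_2 = x^2.
G =
  [2, 0, 2/3]
  [0, 2/3, 0]
  [2/3, 0, 2/5],
b = (-12/5, 2/3, -20/21).
Solving gives a_0 = -32/35, a_1 = 1, a_2 = -6/7, so
  g(x) = -6*x^2/7 + x - 32/35.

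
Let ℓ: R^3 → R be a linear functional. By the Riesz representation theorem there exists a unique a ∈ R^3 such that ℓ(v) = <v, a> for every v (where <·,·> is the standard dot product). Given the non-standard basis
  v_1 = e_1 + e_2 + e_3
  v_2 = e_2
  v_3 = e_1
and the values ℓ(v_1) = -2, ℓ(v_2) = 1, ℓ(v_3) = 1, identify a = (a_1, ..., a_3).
a = (1, 1, -4)

Write a = (a_1, ..., a_3) in the standard basis. For each basis vector v_i, ℓ(v_i) = <v_i, a> is a linear equation in the a_j's. Collect the n equations into a matrix system V a = ℓ, where row i of V is v_i (expressed in the standard basis). Since V is invertible (lower-triangular with 1s on the diagonal, up to permutation), solve by back-substitution:
  V =
[[1, 1, 1],
 [0, 1, 0],
 [1, 0, 0]]
  V a = (-2, 1, 1)
Solving gives a = (1, 1, -4).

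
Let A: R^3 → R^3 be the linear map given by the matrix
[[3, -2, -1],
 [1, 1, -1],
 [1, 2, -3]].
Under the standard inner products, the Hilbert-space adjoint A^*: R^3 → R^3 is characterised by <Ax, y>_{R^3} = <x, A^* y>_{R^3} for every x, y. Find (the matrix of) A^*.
A^* = A^T =
[[3, 1, 1],
 [-2, 1, 2],
 [-1, -1, -3]]

For real matrices with standard dot products, the defining identity <Ax, y> = <x, A^* y> gives (Ax)^T y = x^T (A^*) y, i.e. x^T A^T y = x^T (A^*) y. Since this holds for all x, y, we must have A^* = A^T. Therefore
A^* =
[[3, 1, 1],
 [-2, 1, 2],
 [-1, -1, -3]].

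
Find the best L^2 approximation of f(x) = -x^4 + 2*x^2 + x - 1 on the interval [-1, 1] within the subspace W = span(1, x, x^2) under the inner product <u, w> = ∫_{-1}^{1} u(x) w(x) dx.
g(x) = 8*x^2/7 + x - 32/35

The best approximation g ∈ W is the orthogonal projection of f onto W. Writing g = a_0 + a_1 x + a_2 x^2, the coefficients solve the normal equations G · a = b where
  G_{ij} = <φ_i, φ_j> and b_i = <f, φ_i>, with φ_0 = 1, φ_1 = x, φ_2 = x^2.
G =
  [2, 0, 2/3]
  [0, 2/3, 0]
  [2/3, 0, 2/5],
b = (-16/15, 2/3, -16/105).
Solving gives a_0 = -32/35, a_1 = 1, a_2 = 8/7, so
  g(x) = 8*x^2/7 + x - 32/35.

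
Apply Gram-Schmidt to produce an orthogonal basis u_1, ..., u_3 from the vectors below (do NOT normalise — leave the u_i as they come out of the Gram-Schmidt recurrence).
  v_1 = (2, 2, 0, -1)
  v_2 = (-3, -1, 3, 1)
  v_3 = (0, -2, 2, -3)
Orthogonal basis:
  u_1 = (2, 2, 0, -1)
  u_2 = (-1, 1, 3, 0)
  u_3 = (58/99, -212/99, 10/11, -28/9)

Apply the Gram-Schmidt recurrence
  u_1 = v_1
  u_i = v_i − Σ_{j<i} ((v_i · u_j) / (u_j · u_j)) · u_j.

Step by step this gives:
  u_1 = (2, 2, 0, -1)
  u_2 = (-1, 1, 3, 0)
  u_3 = (58/99, -212/99, 10/11, -28/9)

Orthogonality check:
  u_2 · u_1 = 0 (should be 0)
  u_3 · u_1 = 0 (should be 0)
  u_3 · u_2 = 0 (should be 0)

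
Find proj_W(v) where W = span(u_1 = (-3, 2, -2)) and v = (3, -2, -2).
proj_W(v) = (27/17, -18/17, 18/17)

Set up U = [u_1 | ... | u_1] ∈ R^(3×1). The projector onto W = col(U) is P = U (U^T U)^(-1) U^T.
Compute U^T U =
  [17],
and U^T v = (-9).
Solve U^T U · c = U^T v for the coefficients: c = (-9/17). The projection is proj_W(v) = U c.
Check: (v - proj_W(v)) · u_1 = 0  (should be 0).
Result: proj_W(v) = (27/17, -18/17, 18/17).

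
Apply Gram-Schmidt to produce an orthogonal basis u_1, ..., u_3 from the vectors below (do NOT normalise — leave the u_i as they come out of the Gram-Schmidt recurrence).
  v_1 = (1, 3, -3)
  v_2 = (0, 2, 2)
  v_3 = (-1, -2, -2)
Orthogonal basis:
  u_1 = (1, 3, -3)
  u_2 = (0, 2, 2)
  u_3 = (-18/19, 3/19, -3/19)

Apply the Gram-Schmidt recurrence
  u_1 = v_1
  u_i = v_i − Σ_{j<i} ((v_i · u_j) / (u_j · u_j)) · u_j.

Step by step this gives:
  u_1 = (1, 3, -3)
  u_2 = (0, 2, 2)
  u_3 = (-18/19, 3/19, -3/19)

Orthogonality check:
  u_2 · u_1 = 0 (should be 0)
  u_3 · u_1 = 0 (should be 0)
  u_3 · u_2 = 0 (should be 0)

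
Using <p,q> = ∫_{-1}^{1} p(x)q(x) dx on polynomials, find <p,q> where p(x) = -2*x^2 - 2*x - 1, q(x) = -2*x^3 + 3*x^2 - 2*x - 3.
<p,q> = 148/15

Expand the product: p(x)·q(x) = 4*x^5 - 2*x^4 + 7*x^2 + 8*x + 3.
∫_{-1}^{1} of each monomial x^k gives [2/(k+1) if k even, 0 if k odd]. Integrating term-by-term (or equivalently evaluating the antiderivative F(x) = 2*x^6/3 - 2*x^5/5 + 7*x^3/3 + 4*x^2 + 3*x at the endpoints):
  F(1) − F(−1) = 48/5 − (-4/15) = 148/15.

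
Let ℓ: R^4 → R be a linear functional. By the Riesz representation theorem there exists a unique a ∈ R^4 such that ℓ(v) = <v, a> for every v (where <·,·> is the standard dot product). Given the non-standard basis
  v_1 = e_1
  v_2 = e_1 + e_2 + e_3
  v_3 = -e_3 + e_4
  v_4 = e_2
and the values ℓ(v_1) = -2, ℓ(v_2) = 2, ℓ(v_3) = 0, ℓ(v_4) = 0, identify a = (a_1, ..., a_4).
a = (-2, 0, 4, 4)

Write a = (a_1, ..., a_4) in the standard basis. For each basis vector v_i, ℓ(v_i) = <v_i, a> is a linear equation in the a_j's. Collect the n equations into a matrix system V a = ℓ, where row i of V is v_i (expressed in the standard basis). Since V is invertible (lower-triangular with 1s on the diagonal, up to permutation), solve by back-substitution:
  V =
[[1, 0, 0, 0],
 [1, 1, 1, 0],
 [0, 0, -1, 1],
 [0, 1, 0, 0]]
  V a = (-2, 2, 0, 0)
Solving gives a = (-2, 0, 4, 4).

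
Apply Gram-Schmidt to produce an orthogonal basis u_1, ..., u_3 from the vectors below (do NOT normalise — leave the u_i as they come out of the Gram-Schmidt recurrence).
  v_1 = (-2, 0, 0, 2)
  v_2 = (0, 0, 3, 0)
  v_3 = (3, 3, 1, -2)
Orthogonal basis:
  u_1 = (-2, 0, 0, 2)
  u_2 = (0, 0, 3, 0)
  u_3 = (1/2, 3, 0, 1/2)

Apply the Gram-Schmidt recurrence
  u_1 = v_1
  u_i = v_i − Σ_{j<i} ((v_i · u_j) / (u_j · u_j)) · u_j.

Step by step this gives:
  u_1 = (-2, 0, 0, 2)
  u_2 = (0, 0, 3, 0)
  u_3 = (1/2, 3, 0, 1/2)

Orthogonality check:
  u_2 · u_1 = 0 (should be 0)
  u_3 · u_1 = 0 (should be 0)
  u_3 · u_2 = 0 (should be 0)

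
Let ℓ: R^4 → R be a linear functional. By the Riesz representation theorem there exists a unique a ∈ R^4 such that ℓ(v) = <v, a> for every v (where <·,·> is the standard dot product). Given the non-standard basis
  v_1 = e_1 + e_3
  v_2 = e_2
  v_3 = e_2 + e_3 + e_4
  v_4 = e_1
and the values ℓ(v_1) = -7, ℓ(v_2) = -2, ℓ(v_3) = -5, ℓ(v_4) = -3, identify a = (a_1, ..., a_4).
a = (-3, -2, -4, 1)

Write a = (a_1, ..., a_4) in the standard basis. For each basis vector v_i, ℓ(v_i) = <v_i, a> is a linear equation in the a_j's. Collect the n equations into a matrix system V a = ℓ, where row i of V is v_i (expressed in the standard basis). Since V is invertible (lower-triangular with 1s on the diagonal, up to permutation), solve by back-substitution:
  V =
[[1, 0, 1, 0],
 [0, 1, 0, 0],
 [0, 1, 1, 1],
 [1, 0, 0, 0]]
  V a = (-7, -2, -5, -3)
Solving gives a = (-3, -2, -4, 1).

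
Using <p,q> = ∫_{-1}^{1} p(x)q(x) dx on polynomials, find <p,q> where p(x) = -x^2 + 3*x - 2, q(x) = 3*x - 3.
<p,q> = 20

Expand the product: p(x)·q(x) = -3*x^3 + 12*x^2 - 15*x + 6.
∫_{-1}^{1} of each monomial x^k gives [2/(k+1) if k even, 0 if k odd]. Integrating term-by-term (or equivalently evaluating the antiderivative F(x) = -3*x^4/4 + 4*x^3 - 15*x^2/2 + 6*x at the endpoints):
  F(1) − F(−1) = 7/4 − (-73/4) = 20.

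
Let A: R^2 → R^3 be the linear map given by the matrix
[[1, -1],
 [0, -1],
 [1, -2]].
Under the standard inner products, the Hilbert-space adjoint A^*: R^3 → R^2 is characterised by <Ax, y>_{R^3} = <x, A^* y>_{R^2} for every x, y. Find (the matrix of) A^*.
A^* = A^T =
[[1, 0, 1],
 [-1, -1, -2]]

For real matrices with standard dot products, the defining identity <Ax, y> = <x, A^* y> gives (Ax)^T y = x^T (A^*) y, i.e. x^T A^T y = x^T (A^*) y. Since this holds for all x, y, we must have A^* = A^T. Therefore
A^* =
[[1, 0, 1],
 [-1, -1, -2]].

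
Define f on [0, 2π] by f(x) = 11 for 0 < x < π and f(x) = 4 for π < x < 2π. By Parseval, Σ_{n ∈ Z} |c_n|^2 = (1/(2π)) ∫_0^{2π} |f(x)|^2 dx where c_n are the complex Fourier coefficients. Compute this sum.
Σ |c_n|^2 = 137/2

Parseval equates the L^2 energy of f (normalised by 1/(2π)) with the ℓ^2 sum of its Fourier coefficients: (1/(2π)) ∫_0^{2π} |f|^2 = Σ |c_n|^2.
Compute the left side: (1/(2π)) [∫_0^π 11^2 dx + ∫_π^{2π} 4^2 dx] = (1/(2π)) · (121π + 16π) = (121 + 16)/2 = 137/2.
So Σ_{n ∈ Z} |c_n|^2 = 137/2.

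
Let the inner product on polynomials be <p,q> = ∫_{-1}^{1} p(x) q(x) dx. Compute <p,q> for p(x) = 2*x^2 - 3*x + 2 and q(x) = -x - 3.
<p,q> = -14

Expand the product: p(x)·q(x) = -2*x^3 - 3*x^2 + 7*x - 6.
∫_{-1}^{1} of each monomial x^k gives [2/(k+1) if k even, 0 if k odd]. Integrating term-by-term (or equivalently evaluating the antiderivative F(x) = -x^4/2 - x^3 + 7*x^2/2 - 6*x at the endpoints):
  F(1) − F(−1) = -4 − (10) = -14.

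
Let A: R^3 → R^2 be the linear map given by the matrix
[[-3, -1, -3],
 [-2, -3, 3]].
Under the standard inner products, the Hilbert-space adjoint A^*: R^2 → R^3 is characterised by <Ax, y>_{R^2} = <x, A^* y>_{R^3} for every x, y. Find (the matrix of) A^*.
A^* = A^T =
[[-3, -2],
 [-1, -3],
 [-3, 3]]

For real matrices with standard dot products, the defining identity <Ax, y> = <x, A^* y> gives (Ax)^T y = x^T (A^*) y, i.e. x^T A^T y = x^T (A^*) y. Since this holds for all x, y, we must have A^* = A^T. Therefore
A^* =
[[-3, -2],
 [-1, -3],
 [-3, 3]].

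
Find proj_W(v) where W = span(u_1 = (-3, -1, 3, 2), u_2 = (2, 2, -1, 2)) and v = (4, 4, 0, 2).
proj_W(v) = (16/5, 384/125, -212/125, 72/25)

Set up U = [u_1 | ... | u_2] ∈ R^(4×2). The projector onto W = col(U) is P = U (U^T U)^(-1) U^T.
Compute U^T U =
  [23, -7]
  [-7, 13],
and U^T v = (-12, 20).
Solve U^T U · c = U^T v for the coefficients: c = (-8/125, 188/125). The projection is proj_W(v) = U c.
Check: (v - proj_W(v)) · u_1 = 0  (should be 0).
Check: (v - proj_W(v)) · u_2 = 0  (should be 0).
Result: proj_W(v) = (16/5, 384/125, -212/125, 72/25).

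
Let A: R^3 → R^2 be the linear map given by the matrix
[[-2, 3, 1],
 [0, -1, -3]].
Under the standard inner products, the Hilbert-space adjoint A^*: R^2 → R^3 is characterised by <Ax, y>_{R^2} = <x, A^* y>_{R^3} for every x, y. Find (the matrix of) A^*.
A^* = A^T =
[[-2, 0],
 [3, -1],
 [1, -3]]

For real matrices with standard dot products, the defining identity <Ax, y> = <x, A^* y> gives (Ax)^T y = x^T (A^*) y, i.e. x^T A^T y = x^T (A^*) y. Since this holds for all x, y, we must have A^* = A^T. Therefore
A^* =
[[-2, 0],
 [3, -1],
 [1, -3]].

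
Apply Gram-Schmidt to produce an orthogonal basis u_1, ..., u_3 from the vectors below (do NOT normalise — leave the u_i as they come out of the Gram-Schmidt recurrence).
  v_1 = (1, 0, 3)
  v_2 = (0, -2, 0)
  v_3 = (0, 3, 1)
Orthogonal basis:
  u_1 = (1, 0, 3)
  u_2 = (0, -2, 0)
  u_3 = (-3/10, 0, 1/10)

Apply the Gram-Schmidt recurrence
  u_1 = v_1
  u_i = v_i − Σ_{j<i} ((v_i · u_j) / (u_j · u_j)) · u_j.

Step by step this gives:
  u_1 = (1, 0, 3)
  u_2 = (0, -2, 0)
  u_3 = (-3/10, 0, 1/10)

Orthogonality check:
  u_2 · u_1 = 0 (should be 0)
  u_3 · u_1 = 0 (should be 0)
  u_3 · u_2 = 0 (should be 0)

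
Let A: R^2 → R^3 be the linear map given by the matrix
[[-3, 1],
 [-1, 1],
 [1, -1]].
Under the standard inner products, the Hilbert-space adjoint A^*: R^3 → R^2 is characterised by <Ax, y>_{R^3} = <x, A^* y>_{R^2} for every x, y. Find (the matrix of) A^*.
A^* = A^T =
[[-3, -1, 1],
 [1, 1, -1]]

For real matrices with standard dot products, the defining identity <Ax, y> = <x, A^* y> gives (Ax)^T y = x^T (A^*) y, i.e. x^T A^T y = x^T (A^*) y. Since this holds for all x, y, we must have A^* = A^T. Therefore
A^* =
[[-3, -1, 1],
 [1, 1, -1]].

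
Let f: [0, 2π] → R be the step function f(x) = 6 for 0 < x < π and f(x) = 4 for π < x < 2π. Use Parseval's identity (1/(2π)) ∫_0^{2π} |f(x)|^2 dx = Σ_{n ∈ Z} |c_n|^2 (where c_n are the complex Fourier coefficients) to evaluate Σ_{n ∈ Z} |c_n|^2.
Σ |c_n|^2 = 26

Parseval equates the L^2 energy of f (normalised by 1/(2π)) with the ℓ^2 sum of its Fourier coefficients: (1/(2π)) ∫_0^{2π} |f|^2 = Σ |c_n|^2.
Compute the left side: (1/(2π)) [∫_0^π 6^2 dx + ∫_π^{2π} 4^2 dx] = (1/(2π)) · (36π + 16π) = (36 + 16)/2 = 26.
So Σ_{n ∈ Z} |c_n|^2 = 26.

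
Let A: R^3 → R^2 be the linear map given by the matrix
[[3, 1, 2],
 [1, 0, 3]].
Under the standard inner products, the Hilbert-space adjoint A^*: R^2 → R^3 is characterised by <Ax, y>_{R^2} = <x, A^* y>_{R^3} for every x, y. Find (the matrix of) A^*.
A^* = A^T =
[[3, 1],
 [1, 0],
 [2, 3]]

For real matrices with standard dot products, the defining identity <Ax, y> = <x, A^* y> gives (Ax)^T y = x^T (A^*) y, i.e. x^T A^T y = x^T (A^*) y. Since this holds for all x, y, we must have A^* = A^T. Therefore
A^* =
[[3, 1],
 [1, 0],
 [2, 3]].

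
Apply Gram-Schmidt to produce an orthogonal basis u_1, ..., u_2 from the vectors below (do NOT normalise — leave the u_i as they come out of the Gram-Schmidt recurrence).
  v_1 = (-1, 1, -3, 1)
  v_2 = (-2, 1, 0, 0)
Orthogonal basis:
  u_1 = (-1, 1, -3, 1)
  u_2 = (-7/4, 3/4, 3/4, -1/4)

Apply the Gram-Schmidt recurrence
  u_1 = v_1
  u_i = v_i − Σ_{j<i} ((v_i · u_j) / (u_j · u_j)) · u_j.

Step by step this gives:
  u_1 = (-1, 1, -3, 1)
  u_2 = (-7/4, 3/4, 3/4, -1/4)

Orthogonality check:
  u_2 · u_1 = 0 (should be 0)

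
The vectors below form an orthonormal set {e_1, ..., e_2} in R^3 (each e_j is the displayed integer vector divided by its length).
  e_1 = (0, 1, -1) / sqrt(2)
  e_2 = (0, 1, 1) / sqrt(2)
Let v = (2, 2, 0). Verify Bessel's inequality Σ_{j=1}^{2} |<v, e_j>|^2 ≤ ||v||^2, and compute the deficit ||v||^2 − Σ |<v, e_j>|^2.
Σ |<v, e_j>|^2 = 4; ||v||^2 = 8; deficit = 4

Write each e_j = u_j / sqrt(<u_j, u_j>) where u_j is the displayed integer vector. Then <v, e_j> = <v, u_j> / sqrt(<u_j, u_j>), so |<v, e_j>|^2 = <v, u_j>^2 / <u_j, u_j>.
Coefficients: <v, e_1> = 2/sqrt(2), <v, e_2> = 2/sqrt(2).
Square and sum: Σ |<v, e_j>|^2 = 4.
Compute ||v||^2 = v·v = 8.
Deficit = 8 − 4 = 4 ≥ 0, confirming Bessel's inequality. (The deficit equals ||v − Σ <v,e_j> e_j||^2, the squared distance from v to span{e_j}.)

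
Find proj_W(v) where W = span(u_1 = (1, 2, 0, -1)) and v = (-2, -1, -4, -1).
proj_W(v) = (-1/2, -1, 0, 1/2)

Set up U = [u_1 | ... | u_1] ∈ R^(4×1). The projector onto W = col(U) is P = U (U^T U)^(-1) U^T.
Compute U^T U =
  [6],
and U^T v = (-3).
Solve U^T U · c = U^T v for the coefficients: c = (-1/2). The projection is proj_W(v) = U c.
Check: (v - proj_W(v)) · u_1 = 0  (should be 0).
Result: proj_W(v) = (-1/2, -1, 0, 1/2).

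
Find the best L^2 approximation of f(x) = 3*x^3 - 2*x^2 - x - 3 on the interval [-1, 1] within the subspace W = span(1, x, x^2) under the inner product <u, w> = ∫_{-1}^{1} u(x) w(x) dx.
g(x) = -2*x^2 + 4*x/5 - 3

The best approximation g ∈ W is the orthogonal projection of f onto W. Writing g = a_0 + a_1 x + a_2 x^2, the coefficients solve the normal equations G · a = b where
  G_{ij} = <φ_i, φ_j> and b_i = <f, φ_i>, with φ_0 = 1, φ_1 = x, φ_2 = x^2.
G =
  [2, 0, 2/3]
  [0, 2/3, 0]
  [2/3, 0, 2/5],
b = (-22/3, 8/15, -14/5).
Solving gives a_0 = -3, a_1 = 4/5, a_2 = -2, so
  g(x) = -2*x^2 + 4*x/5 - 3.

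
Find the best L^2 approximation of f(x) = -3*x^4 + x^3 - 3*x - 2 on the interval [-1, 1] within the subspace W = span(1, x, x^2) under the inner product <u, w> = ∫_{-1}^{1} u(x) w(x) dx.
g(x) = -18*x^2/7 - 12*x/5 - 61/35

The best approximation g ∈ W is the orthogonal projection of f onto W. Writing g = a_0 + a_1 x + a_2 x^2, the coefficients solve the normal equations G · a = b where
  G_{ij} = <φ_i, φ_j> and b_i = <f, φ_i>, with φ_0 = 1, φ_1 = x, φ_2 = x^2.
G =
  [2, 0, 2/3]
  [0, 2/3, 0]
  [2/3, 0, 2/5],
b = (-26/5, -8/5, -46/21).
Solving gives a_0 = -61/35, a_1 = -12/5, a_2 = -18/7, so
  g(x) = -18*x^2/7 - 12*x/5 - 61/35.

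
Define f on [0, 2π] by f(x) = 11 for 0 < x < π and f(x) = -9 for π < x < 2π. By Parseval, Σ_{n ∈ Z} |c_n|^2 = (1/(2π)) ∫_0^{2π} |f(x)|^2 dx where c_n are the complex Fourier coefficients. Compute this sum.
Σ |c_n|^2 = 101

Parseval equates the L^2 energy of f (normalised by 1/(2π)) with the ℓ^2 sum of its Fourier coefficients: (1/(2π)) ∫_0^{2π} |f|^2 = Σ |c_n|^2.
Compute the left side: (1/(2π)) [∫_0^π 11^2 dx + ∫_π^{2π} (-9)^2 dx] = (1/(2π)) · (121π + 81π) = (121 + 81)/2 = 101.
So Σ_{n ∈ Z} |c_n|^2 = 101.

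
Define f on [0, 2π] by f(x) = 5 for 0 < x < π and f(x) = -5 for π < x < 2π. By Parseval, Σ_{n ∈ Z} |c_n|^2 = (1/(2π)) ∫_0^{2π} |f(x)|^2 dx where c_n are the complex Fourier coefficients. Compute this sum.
Σ |c_n|^2 = 25

Parseval equates the L^2 energy of f (normalised by 1/(2π)) with the ℓ^2 sum of its Fourier coefficients: (1/(2π)) ∫_0^{2π} |f|^2 = Σ |c_n|^2.
Compute the left side: (1/(2π)) [∫_0^π 5^2 dx + ∫_π^{2π} (-5)^2 dx] = (1/(2π)) · (25π + 25π) = (25 + 25)/2 = 25.
So Σ_{n ∈ Z} |c_n|^2 = 25.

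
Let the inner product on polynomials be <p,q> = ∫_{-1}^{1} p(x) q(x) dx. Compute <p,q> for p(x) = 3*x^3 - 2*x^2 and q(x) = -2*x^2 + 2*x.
<p,q> = 4

Expand the product: p(x)·q(x) = -6*x^5 + 10*x^4 - 4*x^3.
∫_{-1}^{1} of each monomial x^k gives [2/(k+1) if k even, 0 if k odd]. Integrating term-by-term (or equivalently evaluating the antiderivative F(x) = -x^6 + 2*x^5 - x^4 at the endpoints):
  F(1) − F(−1) = 0 − (-4) = 4.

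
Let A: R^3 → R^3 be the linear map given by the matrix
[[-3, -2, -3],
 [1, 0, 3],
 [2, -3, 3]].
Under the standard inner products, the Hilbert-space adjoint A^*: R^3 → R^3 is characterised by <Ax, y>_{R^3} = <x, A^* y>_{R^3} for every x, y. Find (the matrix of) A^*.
A^* = A^T =
[[-3, 1, 2],
 [-2, 0, -3],
 [-3, 3, 3]]

For real matrices with standard dot products, the defining identity <Ax, y> = <x, A^* y> gives (Ax)^T y = x^T (A^*) y, i.e. x^T A^T y = x^T (A^*) y. Since this holds for all x, y, we must have A^* = A^T. Therefore
A^* =
[[-3, 1, 2],
 [-2, 0, -3],
 [-3, 3, 3]].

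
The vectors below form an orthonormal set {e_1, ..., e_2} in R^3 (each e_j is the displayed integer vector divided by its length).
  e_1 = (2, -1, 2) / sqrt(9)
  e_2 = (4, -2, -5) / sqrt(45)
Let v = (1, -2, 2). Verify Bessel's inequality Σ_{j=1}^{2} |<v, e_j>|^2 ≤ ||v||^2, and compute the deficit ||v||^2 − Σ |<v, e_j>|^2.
Σ |<v, e_j>|^2 = 36/5; ||v||^2 = 9; deficit = 9/5

Write each e_j = u_j / sqrt(<u_j, u_j>) where u_j is the displayed integer vector. Then <v, e_j> = <v, u_j> / sqrt(<u_j, u_j>), so |<v, e_j>|^2 = <v, u_j>^2 / <u_j, u_j>.
Coefficients: <v, e_1> = 8/sqrt(9), <v, e_2> = -2/sqrt(45).
Square and sum: Σ |<v, e_j>|^2 = 36/5.
Compute ||v||^2 = v·v = 9.
Deficit = 9 − 36/5 = 9/5 ≥ 0, confirming Bessel's inequality. (The deficit equals ||v − Σ <v,e_j> e_j||^2, the squared distance from v to span{e_j}.)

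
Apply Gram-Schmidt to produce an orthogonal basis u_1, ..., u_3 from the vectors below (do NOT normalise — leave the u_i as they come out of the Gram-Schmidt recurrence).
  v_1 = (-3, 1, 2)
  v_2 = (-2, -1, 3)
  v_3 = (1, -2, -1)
Orthogonal basis:
  u_1 = (-3, 1, 2)
  u_2 = (5/14, -25/14, 10/7)
  u_3 = (-2/3, -2/3, -2/3)

Apply the Gram-Schmidt recurrence
  u_1 = v_1
  u_i = v_i − Σ_{j<i} ((v_i · u_j) / (u_j · u_j)) · u_j.

Step by step this gives:
  u_1 = (-3, 1, 2)
  u_2 = (5/14, -25/14, 10/7)
  u_3 = (-2/3, -2/3, -2/3)

Orthogonality check:
  u_2 · u_1 = 0 (should be 0)
  u_3 · u_1 = 0 (should be 0)
  u_3 · u_2 = 0 (should be 0)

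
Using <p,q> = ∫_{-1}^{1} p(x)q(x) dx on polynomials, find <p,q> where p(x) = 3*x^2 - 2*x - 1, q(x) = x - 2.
<p,q> = -4/3

Expand the product: p(x)·q(x) = 3*x^3 - 8*x^2 + 3*x + 2.
∫_{-1}^{1} of each monomial x^k gives [2/(k+1) if k even, 0 if k odd]. Integrating term-by-term (or equivalently evaluating the antiderivative F(x) = 3*x^4/4 - 8*x^3/3 + 3*x^2/2 + 2*x at the endpoints):
  F(1) − F(−1) = 19/12 − (35/12) = -4/3.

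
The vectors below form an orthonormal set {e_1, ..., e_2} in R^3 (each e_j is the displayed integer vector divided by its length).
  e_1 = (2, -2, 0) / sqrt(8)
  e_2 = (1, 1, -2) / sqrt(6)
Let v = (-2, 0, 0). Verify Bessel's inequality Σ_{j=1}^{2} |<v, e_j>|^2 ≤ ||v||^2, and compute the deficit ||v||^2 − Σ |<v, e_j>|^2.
Σ |<v, e_j>|^2 = 8/3; ||v||^2 = 4; deficit = 4/3

Write each e_j = u_j / sqrt(<u_j, u_j>) where u_j is the displayed integer vector. Then <v, e_j> = <v, u_j> / sqrt(<u_j, u_j>), so |<v, e_j>|^2 = <v, u_j>^2 / <u_j, u_j>.
Coefficients: <v, e_1> = -4/sqrt(8), <v, e_2> = -2/sqrt(6).
Square and sum: Σ |<v, e_j>|^2 = 8/3.
Compute ||v||^2 = v·v = 4.
Deficit = 4 − 8/3 = 4/3 ≥ 0, confirming Bessel's inequality. (The deficit equals ||v − Σ <v,e_j> e_j||^2, the squared distance from v to span{e_j}.)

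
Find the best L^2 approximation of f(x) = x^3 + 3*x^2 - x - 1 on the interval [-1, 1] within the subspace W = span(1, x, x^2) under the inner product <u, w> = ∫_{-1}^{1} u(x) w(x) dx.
g(x) = 3*x^2 - 2*x/5 - 1

The best approximation g ∈ W is the orthogonal projection of f onto W. Writing g = a_0 + a_1 x + a_2 x^2, the coefficients solve the normal equations G · a = b where
  G_{ij} = <φ_i, φ_j> and b_i = <f, φ_i>, with φ_0 = 1, φ_1 = x, φ_2 = x^2.
G =
  [2, 0, 2/3]
  [0, 2/3, 0]
  [2/3, 0, 2/5],
b = (0, -4/15, 8/15).
Solving gives a_0 = -1, a_1 = -2/5, a_2 = 3, so
  g(x) = 3*x^2 - 2*x/5 - 1.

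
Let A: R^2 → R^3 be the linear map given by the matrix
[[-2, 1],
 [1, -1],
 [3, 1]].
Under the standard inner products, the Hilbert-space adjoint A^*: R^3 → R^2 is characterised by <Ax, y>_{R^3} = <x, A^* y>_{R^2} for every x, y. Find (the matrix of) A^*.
A^* = A^T =
[[-2, 1, 3],
 [1, -1, 1]]

For real matrices with standard dot products, the defining identity <Ax, y> = <x, A^* y> gives (Ax)^T y = x^T (A^*) y, i.e. x^T A^T y = x^T (A^*) y. Since this holds for all x, y, we must have A^* = A^T. Therefore
A^* =
[[-2, 1, 3],
 [1, -1, 1]].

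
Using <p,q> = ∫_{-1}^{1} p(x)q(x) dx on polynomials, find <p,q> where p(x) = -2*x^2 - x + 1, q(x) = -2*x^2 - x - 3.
<p,q> = -16/15

Expand the product: p(x)·q(x) = 4*x^4 + 4*x^3 + 5*x^2 + 2*x - 3.
∫_{-1}^{1} of each monomial x^k gives [2/(k+1) if k even, 0 if k odd]. Integrating term-by-term (or equivalently evaluating the antiderivative F(x) = 4*x^5/5 + x^4 + 5*x^3/3 + x^2 - 3*x at the endpoints):
  F(1) − F(−1) = 22/15 − (38/15) = -16/15.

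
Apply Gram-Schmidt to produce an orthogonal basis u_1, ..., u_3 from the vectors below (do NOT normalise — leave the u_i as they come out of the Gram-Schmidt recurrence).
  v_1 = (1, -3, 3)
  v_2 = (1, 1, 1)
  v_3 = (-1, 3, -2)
Orthogonal basis:
  u_1 = (1, -3, 3)
  u_2 = (18/19, 22/19, 16/19)
  u_3 = (-3/7, 1/7, 2/7)

Apply the Gram-Schmidt recurrence
  u_1 = v_1
  u_i = v_i − Σ_{j<i} ((v_i · u_j) / (u_j · u_j)) · u_j.

Step by step this gives:
  u_1 = (1, -3, 3)
  u_2 = (18/19, 22/19, 16/19)
  u_3 = (-3/7, 1/7, 2/7)

Orthogonality check:
  u_2 · u_1 = 0 (should be 0)
  u_3 · u_1 = 0 (should be 0)
  u_3 · u_2 = 0 (should be 0)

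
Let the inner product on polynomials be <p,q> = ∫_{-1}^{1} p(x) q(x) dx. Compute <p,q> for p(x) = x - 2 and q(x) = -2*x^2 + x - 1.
<p,q> = 22/3

Expand the product: p(x)·q(x) = -2*x^3 + 5*x^2 - 3*x + 2.
∫_{-1}^{1} of each monomial x^k gives [2/(k+1) if k even, 0 if k odd]. Integrating term-by-term (or equivalently evaluating the antiderivative F(x) = -x^4/2 + 5*x^3/3 - 3*x^2/2 + 2*x at the endpoints):
  F(1) − F(−1) = 5/3 − (-17/3) = 22/3.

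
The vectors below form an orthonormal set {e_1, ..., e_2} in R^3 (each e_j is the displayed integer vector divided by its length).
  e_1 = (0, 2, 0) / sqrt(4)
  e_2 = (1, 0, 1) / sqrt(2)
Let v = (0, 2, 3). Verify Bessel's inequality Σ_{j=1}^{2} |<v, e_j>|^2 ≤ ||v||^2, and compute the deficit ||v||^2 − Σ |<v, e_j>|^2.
Σ |<v, e_j>|^2 = 17/2; ||v||^2 = 13; deficit = 9/2

Write each e_j = u_j / sqrt(<u_j, u_j>) where u_j is the displayed integer vector. Then <v, e_j> = <v, u_j> / sqrt(<u_j, u_j>), so |<v, e_j>|^2 = <v, u_j>^2 / <u_j, u_j>.
Coefficients: <v, e_1> = 4/sqrt(4), <v, e_2> = 3/sqrt(2).
Square and sum: Σ |<v, e_j>|^2 = 17/2.
Compute ||v||^2 = v·v = 13.
Deficit = 13 − 17/2 = 9/2 ≥ 0, confirming Bessel's inequality. (The deficit equals ||v − Σ <v,e_j> e_j||^2, the squared distance from v to span{e_j}.)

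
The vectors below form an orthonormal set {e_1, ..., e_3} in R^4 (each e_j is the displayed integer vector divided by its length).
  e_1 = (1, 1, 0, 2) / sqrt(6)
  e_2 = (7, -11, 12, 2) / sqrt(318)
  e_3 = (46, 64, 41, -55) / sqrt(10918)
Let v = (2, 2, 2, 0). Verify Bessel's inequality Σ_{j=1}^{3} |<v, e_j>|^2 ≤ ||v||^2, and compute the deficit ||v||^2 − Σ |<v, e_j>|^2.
Σ |<v, e_j>|^2 = 1218/103; ||v||^2 = 12; deficit = 18/103

Write each e_j = u_j / sqrt(<u_j, u_j>) where u_j is the displayed integer vector. Then <v, e_j> = <v, u_j> / sqrt(<u_j, u_j>), so |<v, e_j>|^2 = <v, u_j>^2 / <u_j, u_j>.
Coefficients: <v, e_1> = 4/sqrt(6), <v, e_2> = 16/sqrt(318), <v, e_3> = 302/sqrt(10918).
Square and sum: Σ |<v, e_j>|^2 = 1218/103.
Compute ||v||^2 = v·v = 12.
Deficit = 12 − 1218/103 = 18/103 ≥ 0, confirming Bessel's inequality. (The deficit equals ||v − Σ <v,e_j> e_j||^2, the squared distance from v to span{e_j}.)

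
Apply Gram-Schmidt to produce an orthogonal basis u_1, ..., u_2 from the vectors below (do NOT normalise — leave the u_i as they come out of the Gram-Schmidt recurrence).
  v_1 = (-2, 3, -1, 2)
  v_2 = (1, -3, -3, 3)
Orthogonal basis:
  u_1 = (-2, 3, -1, 2)
  u_2 = (7/9, -8/3, -28/9, 29/9)

Apply the Gram-Schmidt recurrence
  u_1 = v_1
  u_i = v_i − Σ_{j<i} ((v_i · u_j) / (u_j · u_j)) · u_j.

Step by step this gives:
  u_1 = (-2, 3, -1, 2)
  u_2 = (7/9, -8/3, -28/9, 29/9)

Orthogonality check:
  u_2 · u_1 = 0 (should be 0)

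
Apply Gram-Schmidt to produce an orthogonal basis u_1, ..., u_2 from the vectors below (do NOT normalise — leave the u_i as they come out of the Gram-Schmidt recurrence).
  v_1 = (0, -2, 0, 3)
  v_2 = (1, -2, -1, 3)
Orthogonal basis:
  u_1 = (0, -2, 0, 3)
  u_2 = (1, 0, -1, 0)

Apply the Gram-Schmidt recurrence
  u_1 = v_1
  u_i = v_i − Σ_{j<i} ((v_i · u_j) / (u_j · u_j)) · u_j.

Step by step this gives:
  u_1 = (0, -2, 0, 3)
  u_2 = (1, 0, -1, 0)

Orthogonality check:
  u_2 · u_1 = 0 (should be 0)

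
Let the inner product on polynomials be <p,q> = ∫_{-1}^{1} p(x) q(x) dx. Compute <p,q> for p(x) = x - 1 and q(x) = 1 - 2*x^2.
<p,q> = -2/3

Expand the product: p(x)·q(x) = -2*x^3 + 2*x^2 + x - 1.
∫_{-1}^{1} of each monomial x^k gives [2/(k+1) if k even, 0 if k odd]. Integrating term-by-term (or equivalently evaluating the antiderivative F(x) = -x^4/2 + 2*x^3/3 + x^2/2 - x at the endpoints):
  F(1) − F(−1) = -1/3 − (1/3) = -2/3.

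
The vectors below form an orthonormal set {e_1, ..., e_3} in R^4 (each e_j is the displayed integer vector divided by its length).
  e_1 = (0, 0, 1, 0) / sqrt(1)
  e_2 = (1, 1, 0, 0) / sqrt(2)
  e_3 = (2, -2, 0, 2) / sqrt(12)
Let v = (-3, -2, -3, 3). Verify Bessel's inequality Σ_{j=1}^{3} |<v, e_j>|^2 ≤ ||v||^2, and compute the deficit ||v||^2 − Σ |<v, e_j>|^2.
Σ |<v, e_j>|^2 = 137/6; ||v||^2 = 31; deficit = 49/6

Write each e_j = u_j / sqrt(<u_j, u_j>) where u_j is the displayed integer vector. Then <v, e_j> = <v, u_j> / sqrt(<u_j, u_j>), so |<v, e_j>|^2 = <v, u_j>^2 / <u_j, u_j>.
Coefficients: <v, e_1> = -3/sqrt(1), <v, e_2> = -5/sqrt(2), <v, e_3> = 4/sqrt(12).
Square and sum: Σ |<v, e_j>|^2 = 137/6.
Compute ||v||^2 = v·v = 31.
Deficit = 31 − 137/6 = 49/6 ≥ 0, confirming Bessel's inequality. (The deficit equals ||v − Σ <v,e_j> e_j||^2, the squared distance from v to span{e_j}.)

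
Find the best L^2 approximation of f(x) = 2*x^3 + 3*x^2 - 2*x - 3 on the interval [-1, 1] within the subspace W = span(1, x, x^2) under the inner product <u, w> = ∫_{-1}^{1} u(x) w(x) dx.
g(x) = 3*x^2 - 4*x/5 - 3

The best approximation g ∈ W is the orthogonal projection of f onto W. Writing g = a_0 + a_1 x + a_2 x^2, the coefficients solve the normal equations G · a = b where
  G_{ij} = <φ_i, φ_j> and b_i = <f, φ_i>, with φ_0 = 1, φ_1 = x, φ_2 = x^2.
G =
  [2, 0, 2/3]
  [0, 2/3, 0]
  [2/3, 0, 2/5],
b = (-4, -8/15, -4/5).
Solving gives a_0 = -3, a_1 = -4/5, a_2 = 3, so
  g(x) = 3*x^2 - 4*x/5 - 3.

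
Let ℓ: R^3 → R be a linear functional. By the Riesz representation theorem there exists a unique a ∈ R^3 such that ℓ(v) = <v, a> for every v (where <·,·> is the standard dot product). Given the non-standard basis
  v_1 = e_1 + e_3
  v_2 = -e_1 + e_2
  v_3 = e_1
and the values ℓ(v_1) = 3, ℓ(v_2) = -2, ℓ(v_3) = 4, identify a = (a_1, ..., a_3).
a = (4, 2, -1)

Write a = (a_1, ..., a_3) in the standard basis. For each basis vector v_i, ℓ(v_i) = <v_i, a> is a linear equation in the a_j's. Collect the n equations into a matrix system V a = ℓ, where row i of V is v_i (expressed in the standard basis). Since V is invertible (lower-triangular with 1s on the diagonal, up to permutation), solve by back-substitution:
  V =
[[1, 0, 1],
 [-1, 1, 0],
 [1, 0, 0]]
  V a = (3, -2, 4)
Solving gives a = (4, 2, -1).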